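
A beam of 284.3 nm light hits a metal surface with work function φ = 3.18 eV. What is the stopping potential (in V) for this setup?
1.1810 V

The stopping potential V_s satisfies: eV_s = KE_max

First, find KE_max using Einstein's equation:
E_photon = hc/λ = 4.3610 eV
KE_max = E_photon - φ = 4.3610 - 3.18 = 1.1810 eV

Since eV_s = KE_max:
V_s = KE_max/e = 1.1810 V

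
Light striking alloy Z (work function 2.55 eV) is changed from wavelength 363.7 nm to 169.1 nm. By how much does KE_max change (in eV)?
3.9230 eV

Using Einstein's equation: KE_max = hc/λ - φ

For λ₁ = 363.7 nm:
KE₁ = hc/λ₁ - φ = 3.4090 - 2.55 = 0.8590 eV

For λ₂ = 169.1 nm:
KE₂ = hc/λ₂ - φ = 7.3320 - 2.55 = 4.7820 eV

Change in KE:
ΔKE = KE₂ - KE₁ = 4.7820 - 0.8590 = 3.9230 eV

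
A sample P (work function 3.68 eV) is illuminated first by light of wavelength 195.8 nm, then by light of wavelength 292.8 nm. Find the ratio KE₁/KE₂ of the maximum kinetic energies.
4.7836

Using Einstein's equation: KE_max = hc/λ - φ

For λ₁ = 195.8 nm:
E₁ = hc/λ₁ = 6.3322 eV
KE₁ = E₁ - φ = 6.3322 - 3.68 = 2.6522 eV

For λ₂ = 292.8 nm:
E₂ = hc/λ₂ = 4.2344 eV
KE₂ = E₂ - φ = 4.2344 - 3.68 = 0.5544 eV

Ratio: KE₁/KE₂ = 2.6522/0.5544 = 4.7836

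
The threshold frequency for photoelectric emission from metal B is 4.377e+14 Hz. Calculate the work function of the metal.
1.81 eV

At the threshold frequency, photon energy equals work function:
φ = hf₀

Calculating:
φ = (6.626×10⁻³⁴ J·s)(4.377e+14 Hz)
φ = 1.81 eV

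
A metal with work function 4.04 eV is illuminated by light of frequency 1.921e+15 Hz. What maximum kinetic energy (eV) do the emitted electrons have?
3.9046 eV

Using Einstein's photoelectric equation: KE_max = hf - φ

First, calculate the photon energy:
E_photon = hf = (6.626×10⁻³⁴ J·s)(1.921e+15 Hz)
E_photon = 7.9446 eV

Then, the maximum kinetic energy:
KE_max = E_photon - φ = 7.9446 eV - 4.04 eV = 3.9046 eV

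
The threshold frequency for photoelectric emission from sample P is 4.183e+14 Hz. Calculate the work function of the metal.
1.73 eV

At the threshold frequency, photon energy equals work function:
φ = hf₀

Calculating:
φ = (6.626×10⁻³⁴ J·s)(4.183e+14 Hz)
φ = 1.73 eV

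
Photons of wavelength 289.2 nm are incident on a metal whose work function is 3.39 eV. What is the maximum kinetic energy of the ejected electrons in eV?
0.8971 eV

Using Einstein's photoelectric equation: KE_max = hf - φ = hc/λ - φ

First, calculate the photon energy:
E_photon = hc/λ = (6.626×10⁻³⁴ J·s)(3×10⁸ m/s) / (289.2×10⁻⁹ m)
E_photon = 4.2871 eV

Then, the maximum kinetic energy:
KE_max = E_photon - φ = 4.2871 eV - 3.39 eV = 0.8971 eV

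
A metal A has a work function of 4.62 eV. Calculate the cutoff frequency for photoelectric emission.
1.1171e+15 Hz

The threshold frequency is when the photon energy equals the work function:
hf₀ = φ

Solving for f₀:
f₀ = φ/h = (4.62 eV × 1.602×10⁻¹⁹ J/eV) / (6.626×10⁻³⁴ J·s)
f₀ = 1.1171e+15 Hz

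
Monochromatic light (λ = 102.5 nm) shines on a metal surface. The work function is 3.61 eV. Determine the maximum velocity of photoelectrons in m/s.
1.7277e+06 m/s

First, find the maximum kinetic energy:
E_photon = hc/λ = 12.0960 eV
KE_max = E_photon - φ = 12.0960 - 3.61 = 8.4860 eV

Convert to Joules: KE_max = 8.4860 × 1.602×10⁻¹⁹ J = 1.3596e-18 J

Then use KE = ½mv² to find velocity:
v = √(2·KE/m) = √(2 × 1.3596e-18 J / 9.109e-31 kg)
v = 1.7277e+06 m/s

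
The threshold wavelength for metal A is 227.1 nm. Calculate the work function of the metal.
5.46 eV

At the threshold wavelength, photon energy equals work function:
φ = hc/λ₀

Calculating:
φ = (6.626×10⁻³⁴ J·s)(3×10⁸ m/s) / (227.1×10⁻⁹ m)
φ = 5.46 eV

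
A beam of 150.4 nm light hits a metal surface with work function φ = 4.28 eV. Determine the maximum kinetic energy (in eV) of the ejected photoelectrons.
3.9636 eV

Using Einstein's photoelectric equation: KE_max = hf - φ = hc/λ - φ

First, calculate the photon energy:
E_photon = hc/λ = (6.626×10⁻³⁴ J·s)(3×10⁸ m/s) / (150.4×10⁻⁹ m)
E_photon = 8.2436 eV

Then, the maximum kinetic energy:
KE_max = E_photon - φ = 8.2436 eV - 4.28 eV = 3.9636 eV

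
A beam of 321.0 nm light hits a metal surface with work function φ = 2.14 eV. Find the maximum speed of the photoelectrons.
7.7839e+05 m/s

First, find the maximum kinetic energy:
E_photon = hc/λ = 3.8624 eV
KE_max = E_photon - φ = 3.8624 - 2.14 = 1.7224 eV

Convert to Joules: KE_max = 1.7224 × 1.602×10⁻¹⁹ J = 2.7596e-19 J

Then use KE = ½mv² to find velocity:
v = √(2·KE/m) = √(2 × 2.7596e-19 J / 9.109e-31 kg)
v = 7.7839e+05 m/s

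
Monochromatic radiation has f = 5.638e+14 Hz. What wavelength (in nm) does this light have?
531.74 nm

Using the wave equation: c = fλ

Solving for wavelength:
λ = c/f = (3×10⁸ m/s) / (5.638e+14 Hz)
λ = 531.74 nm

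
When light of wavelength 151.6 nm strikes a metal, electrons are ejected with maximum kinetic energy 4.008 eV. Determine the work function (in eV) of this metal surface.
4.17 eV

From Einstein's photoelectric equation: KE_max = hf - φ = hc/λ - φ

Rearranging for φ:
φ = hc/λ - KE_max

Calculate photon energy:
E_photon = hc/λ = 8.1784 eV

Therefore:
φ = 8.1784 - 4.008 = 4.17 eV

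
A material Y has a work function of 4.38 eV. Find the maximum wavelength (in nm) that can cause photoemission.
283.07 nm

The threshold wavelength is when the photon energy equals the work function:
hc/λ₀ = φ

Solving for λ₀:
λ₀ = hc/φ = (6.626×10⁻³⁴ J·s)(3×10⁸ m/s) / (4.38 eV × 1.602×10⁻¹⁹ J/eV)
λ₀ = 283.07 nm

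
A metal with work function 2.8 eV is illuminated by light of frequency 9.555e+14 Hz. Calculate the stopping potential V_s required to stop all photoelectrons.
1.1516 V

The stopping potential V_s satisfies: eV_s = KE_max

First, find KE_max using Einstein's equation:
E_photon = hf = (6.626×10⁻³⁴ J·s)(9.555e+14 Hz) = 3.9516 eV
KE_max = E_photon - φ = 3.9516 - 2.8 = 1.1516 eV

Since eV_s = KE_max:
V_s = KE_max/e = 1.1516 V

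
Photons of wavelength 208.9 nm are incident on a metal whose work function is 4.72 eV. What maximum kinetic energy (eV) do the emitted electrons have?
1.2151 eV

Using Einstein's photoelectric equation: KE_max = hf - φ = hc/λ - φ

First, calculate the photon energy:
E_photon = hc/λ = (6.626×10⁻³⁴ J·s)(3×10⁸ m/s) / (208.9×10⁻⁹ m)
E_photon = 5.9351 eV

Then, the maximum kinetic energy:
KE_max = E_photon - φ = 5.9351 eV - 4.72 eV = 1.2151 eV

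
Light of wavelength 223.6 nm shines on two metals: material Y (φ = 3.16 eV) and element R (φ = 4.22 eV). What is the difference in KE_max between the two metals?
1.0600 eV

Using KE_max = hc/λ - φ for each metal:

Photon energy: E = hc/λ = 5.5449 eV

For material Y (φ₁ = 3.16 eV):
KE₁ = E - φ₁ = 5.5449 - 3.16 = 2.3849 eV

For element R (φ₂ = 4.22 eV):
KE₂ = E - φ₂ = 5.5449 - 4.22 = 1.3249 eV

Difference:
ΔKE = KE₁ - KE₂ = 2.3849 - 1.3249 = 1.0600 eV

Note: The difference equals the difference in work functions: 4.22 - 3.16 = 1.06 eV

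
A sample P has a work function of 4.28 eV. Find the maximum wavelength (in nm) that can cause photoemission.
289.68 nm

The threshold wavelength is when the photon energy equals the work function:
hc/λ₀ = φ

Solving for λ₀:
λ₀ = hc/φ = (6.626×10⁻³⁴ J·s)(3×10⁸ m/s) / (4.28 eV × 1.602×10⁻¹⁹ J/eV)
λ₀ = 289.68 nm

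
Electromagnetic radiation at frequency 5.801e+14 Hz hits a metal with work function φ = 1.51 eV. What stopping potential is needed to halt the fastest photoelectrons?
0.8891 V

The stopping potential V_s satisfies: eV_s = KE_max

First, find KE_max using Einstein's equation:
E_photon = hf = (6.626×10⁻³⁴ J·s)(5.801e+14 Hz) = 2.3991 eV
KE_max = E_photon - φ = 2.3991 - 1.51 = 0.8891 eV

Since eV_s = KE_max:
V_s = KE_max/e = 0.8891 V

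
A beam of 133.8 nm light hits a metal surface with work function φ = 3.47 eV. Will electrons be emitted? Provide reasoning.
Yes

For photoemission, the photon energy must exceed the work function.

Photon energy: E = hc/λ = 9.2664 eV
Work function: φ = 3.47 eV

Since E_photon (9.2664 eV) > φ (3.47 eV), photoemission WILL occur.
The threshold wavelength is λ₀ = hc/φ = 357.3 nm.
Since 133.8 nm < 357.3 nm, the light has sufficient energy.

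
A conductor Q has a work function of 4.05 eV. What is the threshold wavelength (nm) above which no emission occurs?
306.13 nm

The threshold wavelength is when the photon energy equals the work function:
hc/λ₀ = φ

Solving for λ₀:
λ₀ = hc/φ = (6.626×10⁻³⁴ J·s)(3×10⁸ m/s) / (4.05 eV × 1.602×10⁻¹⁹ J/eV)
λ₀ = 306.13 nm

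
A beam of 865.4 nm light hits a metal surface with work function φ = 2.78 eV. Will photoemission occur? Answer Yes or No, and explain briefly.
No

For photoemission, the photon energy must exceed the work function.

Photon energy: E = hc/λ = 1.4327 eV
Work function: φ = 2.78 eV

Since E_photon (1.4327 eV) < φ (2.78 eV), photoemission will NOT occur.
The threshold wavelength is λ₀ = hc/φ = 446.0 nm.
Since 865.4 nm > 446.0 nm, the photons lack sufficient energy.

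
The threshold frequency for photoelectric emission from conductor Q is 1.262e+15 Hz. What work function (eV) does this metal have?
5.22 eV

At the threshold frequency, photon energy equals work function:
φ = hf₀

Calculating:
φ = (6.626×10⁻³⁴ J·s)(1.262e+15 Hz)
φ = 5.22 eV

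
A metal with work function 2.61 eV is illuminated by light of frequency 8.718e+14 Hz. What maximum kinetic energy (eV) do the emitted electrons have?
0.9955 eV

Using Einstein's photoelectric equation: KE_max = hf - φ

First, calculate the photon energy:
E_photon = hf = (6.626×10⁻³⁴ J·s)(8.718e+14 Hz)
E_photon = 3.6055 eV

Then, the maximum kinetic energy:
KE_max = E_photon - φ = 3.6055 eV - 2.61 eV = 0.9955 eV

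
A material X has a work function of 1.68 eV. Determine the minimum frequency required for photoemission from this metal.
4.0622e+14 Hz

The threshold frequency is when the photon energy equals the work function:
hf₀ = φ

Solving for f₀:
f₀ = φ/h = (1.68 eV × 1.602×10⁻¹⁹ J/eV) / (6.626×10⁻³⁴ J·s)
f₀ = 4.0622e+14 Hz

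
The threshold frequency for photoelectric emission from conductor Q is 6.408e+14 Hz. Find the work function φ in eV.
2.65 eV

At the threshold frequency, photon energy equals work function:
φ = hf₀

Calculating:
φ = (6.626×10⁻³⁴ J·s)(6.408e+14 Hz)
φ = 2.65 eV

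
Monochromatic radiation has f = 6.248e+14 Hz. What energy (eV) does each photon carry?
2.5840 eV

Using E = hf:

E = hf = (6.626×10⁻³⁴ J·s)(6.248e+14 Hz)
E = 2.5840 eV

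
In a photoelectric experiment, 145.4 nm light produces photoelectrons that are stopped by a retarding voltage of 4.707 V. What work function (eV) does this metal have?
3.82 eV

The stopping potential gives the maximum kinetic energy: KE_max = eV_s = 4.707 eV

From Einstein's photoelectric equation: KE_max = hc/λ - φ
Rearranging: φ = hc/λ - KE_max

Calculate photon energy:
E_photon = hc/λ = (6.626×10⁻³⁴ J·s)(3×10⁸ m/s) / (145.4×10⁻⁹ m) = 8.5271 eV

Therefore:
φ = 8.5271 - 4.707 = 3.82 eV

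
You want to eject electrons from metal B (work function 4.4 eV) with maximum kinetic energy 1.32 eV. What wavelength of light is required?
216.76 nm

From Einstein's equation: KE_max = hc/λ - φ

Rearranging for λ:
hc/λ = KE_max + φ
λ = hc/(KE_max + φ)

Required photon energy:
E_photon = KE_max + φ = 1.32 + 4.4 = 5.72 eV

Required wavelength:
λ = hc/E_photon = (6.626×10⁻³⁴)(3×10⁸) / (5.72 × 1.602×10⁻¹⁹)
λ = 216.76 nm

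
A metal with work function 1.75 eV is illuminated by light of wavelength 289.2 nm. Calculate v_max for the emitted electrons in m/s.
9.4471e+05 m/s

First, find the maximum kinetic energy:
E_photon = hc/λ = 4.2871 eV
KE_max = E_photon - φ = 4.2871 - 1.75 = 2.5371 eV

Convert to Joules: KE_max = 2.5371 × 1.602×10⁻¹⁹ J = 4.0650e-19 J

Then use KE = ½mv² to find velocity:
v = √(2·KE/m) = √(2 × 4.0650e-19 J / 9.109e-31 kg)
v = 9.4471e+05 m/s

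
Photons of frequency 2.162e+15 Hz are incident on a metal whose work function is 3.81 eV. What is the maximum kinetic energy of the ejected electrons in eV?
5.1313 eV

Using Einstein's photoelectric equation: KE_max = hf - φ

First, calculate the photon energy:
E_photon = hf = (6.626×10⁻³⁴ J·s)(2.162e+15 Hz)
E_photon = 8.9413 eV

Then, the maximum kinetic energy:
KE_max = E_photon - φ = 8.9413 eV - 3.81 eV = 5.1313 eV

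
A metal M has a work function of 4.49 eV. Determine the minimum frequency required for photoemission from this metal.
1.0857e+15 Hz

The threshold frequency is when the photon energy equals the work function:
hf₀ = φ

Solving for f₀:
f₀ = φ/h = (4.49 eV × 1.602×10⁻¹⁹ J/eV) / (6.626×10⁻³⁴ J·s)
f₀ = 1.0857e+15 Hz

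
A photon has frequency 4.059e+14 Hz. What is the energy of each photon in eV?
1.6787 eV

Using E = hf:

E = hf = (6.626×10⁻³⁴ J·s)(4.059e+14 Hz)
E = 1.6787 eV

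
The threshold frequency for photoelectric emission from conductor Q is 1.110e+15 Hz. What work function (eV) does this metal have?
4.59 eV

At the threshold frequency, photon energy equals work function:
φ = hf₀

Calculating:
φ = (6.626×10⁻³⁴ J·s)(1.110e+15 Hz)
φ = 4.59 eV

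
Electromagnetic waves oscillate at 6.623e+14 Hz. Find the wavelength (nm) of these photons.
452.65 nm

Using the wave equation: c = fλ

Solving for wavelength:
λ = c/f = (3×10⁸ m/s) / (6.623e+14 Hz)
λ = 452.65 nm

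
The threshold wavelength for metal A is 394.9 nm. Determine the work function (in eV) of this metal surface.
3.14 eV

At the threshold wavelength, photon energy equals work function:
φ = hc/λ₀

Calculating:
φ = (6.626×10⁻³⁴ J·s)(3×10⁸ m/s) / (394.9×10⁻⁹ m)
φ = 3.14 eV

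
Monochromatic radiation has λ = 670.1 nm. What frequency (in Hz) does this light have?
4.4738e+14 Hz

Using the wave equation: c = fλ

Solving for frequency:
f = c/λ = (3×10⁸ m/s) / (670.1×10⁻⁹ m)
f = 4.4738e+14 Hz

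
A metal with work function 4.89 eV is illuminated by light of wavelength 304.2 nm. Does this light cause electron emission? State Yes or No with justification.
No

For photoemission, the photon energy must exceed the work function.

Photon energy: E = hc/λ = 4.0757 eV
Work function: φ = 4.89 eV

Since E_photon (4.0757 eV) < φ (4.89 eV), photoemission will NOT occur.
The threshold wavelength is λ₀ = hc/φ = 253.5 nm.
Since 304.2 nm > 253.5 nm, the photons lack sufficient energy.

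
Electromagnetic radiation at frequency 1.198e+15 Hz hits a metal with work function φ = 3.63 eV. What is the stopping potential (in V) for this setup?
1.3245 V

The stopping potential V_s satisfies: eV_s = KE_max

First, find KE_max using Einstein's equation:
E_photon = hf = (6.626×10⁻³⁴ J·s)(1.198e+15 Hz) = 4.9545 eV
KE_max = E_photon - φ = 4.9545 - 3.63 = 1.3245 eV

Since eV_s = KE_max:
V_s = KE_max/e = 1.3245 V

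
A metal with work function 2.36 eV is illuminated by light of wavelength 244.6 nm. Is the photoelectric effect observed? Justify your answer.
Yes

For photoemission, the photon energy must exceed the work function.

Photon energy: E = hc/λ = 5.0689 eV
Work function: φ = 2.36 eV

Since E_photon (5.0689 eV) > φ (2.36 eV), photoemission WILL occur.
The threshold wavelength is λ₀ = hc/φ = 525.4 nm.
Since 244.6 nm < 525.4 nm, the light has sufficient energy.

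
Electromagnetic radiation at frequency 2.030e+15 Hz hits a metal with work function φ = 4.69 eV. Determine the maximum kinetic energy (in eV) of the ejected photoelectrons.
3.7054 eV

Using Einstein's photoelectric equation: KE_max = hf - φ

First, calculate the photon energy:
E_photon = hf = (6.626×10⁻³⁴ J·s)(2.030e+15 Hz)
E_photon = 8.3954 eV

Then, the maximum kinetic energy:
KE_max = E_photon - φ = 8.3954 eV - 4.69 eV = 3.7054 eV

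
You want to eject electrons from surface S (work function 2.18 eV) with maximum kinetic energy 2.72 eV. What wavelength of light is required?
253.03 nm

From Einstein's equation: KE_max = hc/λ - φ

Rearranging for λ:
hc/λ = KE_max + φ
λ = hc/(KE_max + φ)

Required photon energy:
E_photon = KE_max + φ = 2.72 + 2.18 = 4.90 eV

Required wavelength:
λ = hc/E_photon = (6.626×10⁻³⁴)(3×10⁸) / (4.90 × 1.602×10⁻¹⁹)
λ = 253.03 nm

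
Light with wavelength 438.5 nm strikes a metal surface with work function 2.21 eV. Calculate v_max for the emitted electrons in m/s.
4.6605e+05 m/s

First, find the maximum kinetic energy:
E_photon = hc/λ = 2.8275 eV
KE_max = E_photon - φ = 2.8275 - 2.21 = 0.6175 eV

Convert to Joules: KE_max = 0.6175 × 1.602×10⁻¹⁹ J = 9.8928e-20 J

Then use KE = ½mv² to find velocity:
v = √(2·KE/m) = √(2 × 9.8928e-20 J / 9.109e-31 kg)
v = 4.6605e+05 m/s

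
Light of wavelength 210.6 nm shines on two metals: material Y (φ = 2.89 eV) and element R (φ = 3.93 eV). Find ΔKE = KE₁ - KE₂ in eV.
1.0400 eV

Using KE_max = hc/λ - φ for each metal:

Photon energy: E = hc/λ = 5.8872 eV

For material Y (φ₁ = 2.89 eV):
KE₁ = E - φ₁ = 5.8872 - 2.89 = 2.9972 eV

For element R (φ₂ = 3.93 eV):
KE₂ = E - φ₂ = 5.8872 - 3.93 = 1.9572 eV

Difference:
ΔKE = KE₁ - KE₂ = 2.9972 - 1.9572 = 1.0400 eV

Note: The difference equals the difference in work functions: 3.93 - 2.89 = 1.04 eV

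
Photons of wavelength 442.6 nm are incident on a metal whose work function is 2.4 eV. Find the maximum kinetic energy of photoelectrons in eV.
0.4013 eV

Using Einstein's photoelectric equation: KE_max = hf - φ = hc/λ - φ

First, calculate the photon energy:
E_photon = hc/λ = (6.626×10⁻³⁴ J·s)(3×10⁸ m/s) / (442.6×10⁻⁹ m)
E_photon = 2.8013 eV

Then, the maximum kinetic energy:
KE_max = E_photon - φ = 2.8013 eV - 2.4 eV = 0.4013 eV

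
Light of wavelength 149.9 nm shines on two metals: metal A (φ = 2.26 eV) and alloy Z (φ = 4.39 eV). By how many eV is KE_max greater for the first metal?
2.1300 eV

Using KE_max = hc/λ - φ for each metal:

Photon energy: E = hc/λ = 8.2711 eV

For metal A (φ₁ = 2.26 eV):
KE₁ = E - φ₁ = 8.2711 - 2.26 = 6.0111 eV

For alloy Z (φ₂ = 4.39 eV):
KE₂ = E - φ₂ = 8.2711 - 4.39 = 3.8811 eV

Difference:
ΔKE = KE₁ - KE₂ = 6.0111 - 3.8811 = 2.1300 eV

Note: The difference equals the difference in work functions: 4.39 - 2.26 = 2.13 eV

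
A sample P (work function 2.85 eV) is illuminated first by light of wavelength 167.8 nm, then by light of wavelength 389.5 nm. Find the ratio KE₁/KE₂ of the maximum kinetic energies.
13.6234

Using Einstein's equation: KE_max = hc/λ - φ

For λ₁ = 167.8 nm:
E₁ = hc/λ₁ = 7.3888 eV
KE₁ = E₁ - φ = 7.3888 - 2.85 = 4.5388 eV

For λ₂ = 389.5 nm:
E₂ = hc/λ₂ = 3.1832 eV
KE₂ = E₂ - φ = 3.1832 - 2.85 = 0.3332 eV

Ratio: KE₁/KE₂ = 4.5388/0.3332 = 13.6234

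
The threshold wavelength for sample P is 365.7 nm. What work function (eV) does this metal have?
3.39 eV

At the threshold wavelength, photon energy equals work function:
φ = hc/λ₀

Calculating:
φ = (6.626×10⁻³⁴ J·s)(3×10⁸ m/s) / (365.7×10⁻⁹ m)
φ = 3.39 eV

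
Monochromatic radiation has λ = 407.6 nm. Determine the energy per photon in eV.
3.0418 eV

Using E = hf = hc/λ:

E = hc/λ = (6.626×10⁻³⁴ J·s)(3×10⁸ m/s) / (407.6×10⁻⁹ m)
E = 3.0418 eV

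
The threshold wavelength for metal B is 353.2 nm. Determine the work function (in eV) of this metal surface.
3.51 eV

At the threshold wavelength, photon energy equals work function:
φ = hc/λ₀

Calculating:
φ = (6.626×10⁻³⁴ J·s)(3×10⁸ m/s) / (353.2×10⁻⁹ m)
φ = 3.51 eV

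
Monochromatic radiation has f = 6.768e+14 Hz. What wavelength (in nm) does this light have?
442.96 nm

Using the wave equation: c = fλ

Solving for wavelength:
λ = c/f = (3×10⁸ m/s) / (6.768e+14 Hz)
λ = 442.96 nm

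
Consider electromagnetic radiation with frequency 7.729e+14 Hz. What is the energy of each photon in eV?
3.1965 eV

Using E = hf:

E = hf = (6.626×10⁻³⁴ J·s)(7.729e+14 Hz)
E = 3.1965 eV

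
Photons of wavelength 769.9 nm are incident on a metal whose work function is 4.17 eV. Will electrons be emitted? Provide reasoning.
No

For photoemission, the photon energy must exceed the work function.

Photon energy: E = hc/λ = 1.6104 eV
Work function: φ = 4.17 eV

Since E_photon (1.6104 eV) < φ (4.17 eV), photoemission will NOT occur.
The threshold wavelength is λ₀ = hc/φ = 297.3 nm.
Since 769.9 nm > 297.3 nm, the photons lack sufficient energy.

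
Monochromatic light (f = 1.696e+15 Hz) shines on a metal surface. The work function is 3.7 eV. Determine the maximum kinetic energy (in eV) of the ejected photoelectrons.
3.3141 eV

Using Einstein's photoelectric equation: KE_max = hf - φ

First, calculate the photon energy:
E_photon = hf = (6.626×10⁻³⁴ J·s)(1.696e+15 Hz)
E_photon = 7.0141 eV

Then, the maximum kinetic energy:
KE_max = E_photon - φ = 7.0141 eV - 3.7 eV = 3.3141 eV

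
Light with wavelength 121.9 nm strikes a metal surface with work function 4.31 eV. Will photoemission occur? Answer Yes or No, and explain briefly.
Yes

For photoemission, the photon energy must exceed the work function.

Photon energy: E = hc/λ = 10.1710 eV
Work function: φ = 4.31 eV

Since E_photon (10.1710 eV) > φ (4.31 eV), photoemission WILL occur.
The threshold wavelength is λ₀ = hc/φ = 287.7 nm.
Since 121.9 nm < 287.7 nm, the light has sufficient energy.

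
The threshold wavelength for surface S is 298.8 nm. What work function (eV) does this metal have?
4.15 eV

At the threshold wavelength, photon energy equals work function:
φ = hc/λ₀

Calculating:
φ = (6.626×10⁻³⁴ J·s)(3×10⁸ m/s) / (298.8×10⁻⁹ m)
φ = 4.15 eV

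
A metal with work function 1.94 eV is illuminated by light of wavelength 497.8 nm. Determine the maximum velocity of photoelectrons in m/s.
4.4011e+05 m/s

First, find the maximum kinetic energy:
E_photon = hc/λ = 2.4906 eV
KE_max = E_photon - φ = 2.4906 - 1.94 = 0.5506 eV

Convert to Joules: KE_max = 0.5506 × 1.602×10⁻¹⁹ J = 8.8223e-20 J

Then use KE = ½mv² to find velocity:
v = √(2·KE/m) = √(2 × 8.8223e-20 J / 9.109e-31 kg)
v = 4.4011e+05 m/s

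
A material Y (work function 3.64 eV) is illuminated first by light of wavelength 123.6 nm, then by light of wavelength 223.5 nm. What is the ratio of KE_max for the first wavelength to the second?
3.3507

Using Einstein's equation: KE_max = hc/λ - φ

For λ₁ = 123.6 nm:
E₁ = hc/λ₁ = 10.0311 eV
KE₁ = E₁ - φ = 10.0311 - 3.64 = 6.3911 eV

For λ₂ = 223.5 nm:
E₂ = hc/λ₂ = 5.5474 eV
KE₂ = E₂ - φ = 5.5474 - 3.64 = 1.9074 eV

Ratio: KE₁/KE₂ = 6.3911/1.9074 = 3.3507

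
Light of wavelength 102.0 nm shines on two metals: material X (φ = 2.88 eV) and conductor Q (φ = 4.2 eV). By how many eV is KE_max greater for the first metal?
1.3200 eV

Using KE_max = hc/λ - φ for each metal:

Photon energy: E = hc/λ = 12.1553 eV

For material X (φ₁ = 2.88 eV):
KE₁ = E - φ₁ = 12.1553 - 2.88 = 9.2753 eV

For conductor Q (φ₂ = 4.2 eV):
KE₂ = E - φ₂ = 12.1553 - 4.2 = 7.9553 eV

Difference:
ΔKE = KE₁ - KE₂ = 9.2753 - 7.9553 = 1.3200 eV

Note: The difference equals the difference in work functions: 4.2 - 2.88 = 1.32 eV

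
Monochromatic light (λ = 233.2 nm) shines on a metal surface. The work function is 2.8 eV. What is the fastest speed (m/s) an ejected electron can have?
9.4089e+05 m/s

First, find the maximum kinetic energy:
E_photon = hc/λ = 5.3166 eV
KE_max = E_photon - φ = 5.3166 - 2.8 = 2.5166 eV

Convert to Joules: KE_max = 2.5166 × 1.602×10⁻¹⁹ J = 4.0321e-19 J

Then use KE = ½mv² to find velocity:
v = √(2·KE/m) = √(2 × 4.0321e-19 J / 9.109e-31 kg)
v = 9.4089e+05 m/s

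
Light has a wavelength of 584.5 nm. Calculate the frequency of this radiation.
5.1290e+14 Hz

Using the wave equation: c = fλ

Solving for frequency:
f = c/λ = (3×10⁸ m/s) / (584.5×10⁻⁹ m)
f = 5.1290e+14 Hz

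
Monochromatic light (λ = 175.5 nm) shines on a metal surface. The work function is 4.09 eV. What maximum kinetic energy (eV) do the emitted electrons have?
2.9746 eV

Using Einstein's photoelectric equation: KE_max = hf - φ = hc/λ - φ

First, calculate the photon energy:
E_photon = hc/λ = (6.626×10⁻³⁴ J·s)(3×10⁸ m/s) / (175.5×10⁻⁹ m)
E_photon = 7.0646 eV

Then, the maximum kinetic energy:
KE_max = E_photon - φ = 7.0646 eV - 4.09 eV = 2.9746 eV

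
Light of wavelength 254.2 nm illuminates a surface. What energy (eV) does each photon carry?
4.8774 eV

Using E = hf = hc/λ:

E = hc/λ = (6.626×10⁻³⁴ J·s)(3×10⁸ m/s) / (254.2×10⁻⁹ m)
E = 4.8774 eV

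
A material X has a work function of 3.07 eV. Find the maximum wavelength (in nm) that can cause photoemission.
403.86 nm

The threshold wavelength is when the photon energy equals the work function:
hc/λ₀ = φ

Solving for λ₀:
λ₀ = hc/φ = (6.626×10⁻³⁴ J·s)(3×10⁸ m/s) / (3.07 eV × 1.602×10⁻¹⁹ J/eV)
λ₀ = 403.86 nm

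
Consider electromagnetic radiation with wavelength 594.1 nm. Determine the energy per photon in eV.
2.0869 eV

Using E = hf = hc/λ:

E = hc/λ = (6.626×10⁻³⁴ J·s)(3×10⁸ m/s) / (594.1×10⁻⁹ m)
E = 2.0869 eV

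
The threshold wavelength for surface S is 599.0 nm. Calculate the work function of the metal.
2.07 eV

At the threshold wavelength, photon energy equals work function:
φ = hc/λ₀

Calculating:
φ = (6.626×10⁻³⁴ J·s)(3×10⁸ m/s) / (599.0×10⁻⁹ m)
φ = 2.07 eV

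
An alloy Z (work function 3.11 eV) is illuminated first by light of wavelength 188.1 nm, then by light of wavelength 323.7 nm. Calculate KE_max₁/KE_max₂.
4.8338

Using Einstein's equation: KE_max = hc/λ - φ

For λ₁ = 188.1 nm:
E₁ = hc/λ₁ = 6.5914 eV
KE₁ = E₁ - φ = 6.5914 - 3.11 = 3.4814 eV

For λ₂ = 323.7 nm:
E₂ = hc/λ₂ = 3.8302 eV
KE₂ = E₂ - φ = 3.8302 - 3.11 = 0.7202 eV

Ratio: KE₁/KE₂ = 3.4814/0.7202 = 4.8338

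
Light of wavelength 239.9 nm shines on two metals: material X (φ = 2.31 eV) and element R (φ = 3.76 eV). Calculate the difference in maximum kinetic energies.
1.4500 eV

Using KE_max = hc/λ - φ for each metal:

Photon energy: E = hc/λ = 5.1682 eV

For material X (φ₁ = 2.31 eV):
KE₁ = E - φ₁ = 5.1682 - 2.31 = 2.8582 eV

For element R (φ₂ = 3.76 eV):
KE₂ = E - φ₂ = 5.1682 - 3.76 = 1.4082 eV

Difference:
ΔKE = KE₁ - KE₂ = 2.8582 - 1.4082 = 1.4500 eV

Note: The difference equals the difference in work functions: 3.76 - 2.31 = 1.45 eV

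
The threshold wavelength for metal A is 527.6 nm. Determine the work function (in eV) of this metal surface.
2.35 eV

At the threshold wavelength, photon energy equals work function:
φ = hc/λ₀

Calculating:
φ = (6.626×10⁻³⁴ J·s)(3×10⁸ m/s) / (527.6×10⁻⁹ m)
φ = 2.35 eV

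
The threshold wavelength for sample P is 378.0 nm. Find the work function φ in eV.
3.28 eV

At the threshold wavelength, photon energy equals work function:
φ = hc/λ₀

Calculating:
φ = (6.626×10⁻³⁴ J·s)(3×10⁸ m/s) / (378.0×10⁻⁹ m)
φ = 3.28 eV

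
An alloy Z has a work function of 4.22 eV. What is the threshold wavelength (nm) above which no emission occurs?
293.80 nm

The threshold wavelength is when the photon energy equals the work function:
hc/λ₀ = φ

Solving for λ₀:
λ₀ = hc/φ = (6.626×10⁻³⁴ J·s)(3×10⁸ m/s) / (4.22 eV × 1.602×10⁻¹⁹ J/eV)
λ₀ = 293.80 nm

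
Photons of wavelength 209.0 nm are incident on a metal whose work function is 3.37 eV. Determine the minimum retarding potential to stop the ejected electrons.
2.5623 V

The stopping potential V_s satisfies: eV_s = KE_max

First, find KE_max using Einstein's equation:
E_photon = hc/λ = 5.9323 eV
KE_max = E_photon - φ = 5.9323 - 3.37 = 2.5623 eV

Since eV_s = KE_max:
V_s = KE_max/e = 2.5623 V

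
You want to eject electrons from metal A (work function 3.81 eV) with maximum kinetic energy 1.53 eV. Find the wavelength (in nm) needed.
232.18 nm

From Einstein's equation: KE_max = hc/λ - φ

Rearranging for λ:
hc/λ = KE_max + φ
λ = hc/(KE_max + φ)

Required photon energy:
E_photon = KE_max + φ = 1.53 + 3.81 = 5.34 eV

Required wavelength:
λ = hc/E_photon = (6.626×10⁻³⁴)(3×10⁸) / (5.34 × 1.602×10⁻¹⁹)
λ = 232.18 nm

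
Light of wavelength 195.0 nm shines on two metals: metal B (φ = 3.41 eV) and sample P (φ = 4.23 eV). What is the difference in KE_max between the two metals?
0.8200 eV

Using KE_max = hc/λ - φ for each metal:

Photon energy: E = hc/λ = 6.3582 eV

For metal B (φ₁ = 3.41 eV):
KE₁ = E - φ₁ = 6.3582 - 3.41 = 2.9482 eV

For sample P (φ₂ = 4.23 eV):
KE₂ = E - φ₂ = 6.3582 - 4.23 = 2.1282 eV

Difference:
ΔKE = KE₁ - KE₂ = 2.9482 - 2.1282 = 0.8200 eV

Note: The difference equals the difference in work functions: 4.23 - 3.41 = 0.82 eV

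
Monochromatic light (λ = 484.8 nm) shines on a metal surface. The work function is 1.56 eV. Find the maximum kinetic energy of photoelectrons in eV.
0.9974 eV

Using Einstein's photoelectric equation: KE_max = hf - φ = hc/λ - φ

First, calculate the photon energy:
E_photon = hc/λ = (6.626×10⁻³⁴ J·s)(3×10⁸ m/s) / (484.8×10⁻⁹ m)
E_photon = 2.5574 eV

Then, the maximum kinetic energy:
KE_max = E_photon - φ = 2.5574 eV - 1.56 eV = 0.9974 eV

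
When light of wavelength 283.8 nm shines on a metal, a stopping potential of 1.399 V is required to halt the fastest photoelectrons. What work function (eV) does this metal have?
2.97 eV

The stopping potential gives the maximum kinetic energy: KE_max = eV_s = 1.399 eV

From Einstein's photoelectric equation: KE_max = hc/λ - φ
Rearranging: φ = hc/λ - KE_max

Calculate photon energy:
E_photon = hc/λ = (6.626×10⁻³⁴ J·s)(3×10⁸ m/s) / (283.8×10⁻⁹ m) = 4.3687 eV

Therefore:
φ = 4.3687 - 1.399 = 2.97 eV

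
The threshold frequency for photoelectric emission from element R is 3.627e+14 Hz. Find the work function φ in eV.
1.50 eV

At the threshold frequency, photon energy equals work function:
φ = hf₀

Calculating:
φ = (6.626×10⁻³⁴ J·s)(3.627e+14 Hz)
φ = 1.50 eV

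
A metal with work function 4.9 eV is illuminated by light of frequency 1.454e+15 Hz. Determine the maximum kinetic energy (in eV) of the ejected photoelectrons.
1.1133 eV

Using Einstein's photoelectric equation: KE_max = hf - φ

First, calculate the photon energy:
E_photon = hf = (6.626×10⁻³⁴ J·s)(1.454e+15 Hz)
E_photon = 6.0133 eV

Then, the maximum kinetic energy:
KE_max = E_photon - φ = 6.0133 eV - 4.9 eV = 1.1133 eV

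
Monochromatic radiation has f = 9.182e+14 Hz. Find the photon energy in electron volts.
3.7974 eV

Using E = hf:

E = hf = (6.626×10⁻³⁴ J·s)(9.182e+14 Hz)
E = 3.7974 eV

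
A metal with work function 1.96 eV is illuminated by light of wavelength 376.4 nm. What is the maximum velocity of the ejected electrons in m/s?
6.8501e+05 m/s

First, find the maximum kinetic energy:
E_photon = hc/λ = 3.2939 eV
KE_max = E_photon - φ = 3.2939 - 1.96 = 1.3339 eV

Convert to Joules: KE_max = 1.3339 × 1.602×10⁻¹⁹ J = 2.1372e-19 J

Then use KE = ½mv² to find velocity:
v = √(2·KE/m) = √(2 × 2.1372e-19 J / 9.109e-31 kg)
v = 6.8501e+05 m/s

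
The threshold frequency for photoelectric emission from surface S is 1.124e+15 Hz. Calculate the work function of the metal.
4.65 eV

At the threshold frequency, photon energy equals work function:
φ = hf₀

Calculating:
φ = (6.626×10⁻³⁴ J·s)(1.124e+15 Hz)
φ = 4.65 eV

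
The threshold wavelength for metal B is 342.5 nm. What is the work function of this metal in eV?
3.62 eV

At the threshold wavelength, photon energy equals work function:
φ = hc/λ₀

Calculating:
φ = (6.626×10⁻³⁴ J·s)(3×10⁸ m/s) / (342.5×10⁻⁹ m)
φ = 3.62 eV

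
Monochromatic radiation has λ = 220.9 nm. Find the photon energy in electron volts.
5.6127 eV

Using E = hf = hc/λ:

E = hc/λ = (6.626×10⁻³⁴ J·s)(3×10⁸ m/s) / (220.9×10⁻⁹ m)
E = 5.6127 eV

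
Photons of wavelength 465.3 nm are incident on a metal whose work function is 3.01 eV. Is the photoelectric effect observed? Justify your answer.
No

For photoemission, the photon energy must exceed the work function.

Photon energy: E = hc/λ = 2.6646 eV
Work function: φ = 3.01 eV

Since E_photon (2.6646 eV) < φ (3.01 eV), photoemission will NOT occur.
The threshold wavelength is λ₀ = hc/φ = 411.9 nm.
Since 465.3 nm > 411.9 nm, the photons lack sufficient energy.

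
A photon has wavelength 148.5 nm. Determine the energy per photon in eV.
8.3491 eV

Using E = hf = hc/λ:

E = hc/λ = (6.626×10⁻³⁴ J·s)(3×10⁸ m/s) / (148.5×10⁻⁹ m)
E = 8.3491 eV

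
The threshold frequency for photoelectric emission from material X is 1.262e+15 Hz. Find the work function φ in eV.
5.22 eV

At the threshold frequency, photon energy equals work function:
φ = hf₀

Calculating:
φ = (6.626×10⁻³⁴ J·s)(1.262e+15 Hz)
φ = 5.22 eV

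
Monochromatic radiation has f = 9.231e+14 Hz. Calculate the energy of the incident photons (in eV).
3.8176 eV

Using E = hf:

E = hf = (6.626×10⁻³⁴ J·s)(9.231e+14 Hz)
E = 3.8176 eV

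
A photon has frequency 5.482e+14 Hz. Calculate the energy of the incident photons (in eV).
2.2672 eV

Using E = hf:

E = hf = (6.626×10⁻³⁴ J·s)(5.482e+14 Hz)
E = 2.2672 eV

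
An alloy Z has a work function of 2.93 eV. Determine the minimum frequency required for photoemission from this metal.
7.0847e+14 Hz

The threshold frequency is when the photon energy equals the work function:
hf₀ = φ

Solving for f₀:
f₀ = φ/h = (2.93 eV × 1.602×10⁻¹⁹ J/eV) / (6.626×10⁻³⁴ J·s)
f₀ = 7.0847e+14 Hz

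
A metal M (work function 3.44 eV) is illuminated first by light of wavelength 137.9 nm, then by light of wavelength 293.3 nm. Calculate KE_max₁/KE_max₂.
7.0513

Using Einstein's equation: KE_max = hc/λ - φ

For λ₁ = 137.9 nm:
E₁ = hc/λ₁ = 8.9909 eV
KE₁ = E₁ - φ = 8.9909 - 3.44 = 5.5509 eV

For λ₂ = 293.3 nm:
E₂ = hc/λ₂ = 4.2272 eV
KE₂ = E₂ - φ = 4.2272 - 3.44 = 0.7872 eV

Ratio: KE₁/KE₂ = 5.5509/0.7872 = 7.0513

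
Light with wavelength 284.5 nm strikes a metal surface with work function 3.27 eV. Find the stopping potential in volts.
1.0880 V

The stopping potential V_s satisfies: eV_s = KE_max

First, find KE_max using Einstein's equation:
E_photon = hc/λ = 4.3580 eV
KE_max = E_photon - φ = 4.3580 - 3.27 = 1.0880 eV

Since eV_s = KE_max:
V_s = KE_max/e = 1.0880 V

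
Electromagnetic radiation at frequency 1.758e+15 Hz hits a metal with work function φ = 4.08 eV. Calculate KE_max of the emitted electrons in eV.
3.1905 eV

Using Einstein's photoelectric equation: KE_max = hf - φ

First, calculate the photon energy:
E_photon = hf = (6.626×10⁻³⁴ J·s)(1.758e+15 Hz)
E_photon = 7.2705 eV

Then, the maximum kinetic energy:
KE_max = E_photon - φ = 7.2705 eV - 4.08 eV = 3.1905 eV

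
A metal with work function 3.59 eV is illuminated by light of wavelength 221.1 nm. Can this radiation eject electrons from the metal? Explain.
Yes

For photoemission, the photon energy must exceed the work function.

Photon energy: E = hc/λ = 5.6076 eV
Work function: φ = 3.59 eV

Since E_photon (5.6076 eV) > φ (3.59 eV), photoemission WILL occur.
The threshold wavelength is λ₀ = hc/φ = 345.4 nm.
Since 221.1 nm < 345.4 nm, the light has sufficient energy.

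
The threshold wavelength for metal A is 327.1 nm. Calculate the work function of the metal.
3.79 eV

At the threshold wavelength, photon energy equals work function:
φ = hc/λ₀

Calculating:
φ = (6.626×10⁻³⁴ J·s)(3×10⁸ m/s) / (327.1×10⁻⁹ m)
φ = 3.79 eV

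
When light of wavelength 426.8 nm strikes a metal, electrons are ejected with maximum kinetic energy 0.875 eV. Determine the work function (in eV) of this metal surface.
2.03 eV

From Einstein's photoelectric equation: KE_max = hf - φ = hc/λ - φ

Rearranging for φ:
φ = hc/λ - KE_max

Calculate photon energy:
E_photon = hc/λ = 2.9050 eV

Therefore:
φ = 2.9050 - 0.875 = 2.03 eV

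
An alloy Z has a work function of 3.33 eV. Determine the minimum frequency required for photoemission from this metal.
8.0519e+14 Hz

The threshold frequency is when the photon energy equals the work function:
hf₀ = φ

Solving for f₀:
f₀ = φ/h = (3.33 eV × 1.602×10⁻¹⁹ J/eV) / (6.626×10⁻³⁴ J·s)
f₀ = 8.0519e+14 Hz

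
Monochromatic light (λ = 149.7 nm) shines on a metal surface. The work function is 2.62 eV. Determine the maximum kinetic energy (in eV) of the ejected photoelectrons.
5.6622 eV

Using Einstein's photoelectric equation: KE_max = hf - φ = hc/λ - φ

First, calculate the photon energy:
E_photon = hc/λ = (6.626×10⁻³⁴ J·s)(3×10⁸ m/s) / (149.7×10⁻⁹ m)
E_photon = 8.2822 eV

Then, the maximum kinetic energy:
KE_max = E_photon - φ = 8.2822 eV - 2.62 eV = 5.6622 eV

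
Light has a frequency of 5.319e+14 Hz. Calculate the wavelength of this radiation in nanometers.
563.63 nm

Using the wave equation: c = fλ

Solving for wavelength:
λ = c/f = (3×10⁸ m/s) / (5.319e+14 Hz)
λ = 563.63 nm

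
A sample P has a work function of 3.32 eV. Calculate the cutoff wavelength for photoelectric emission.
373.45 nm

The threshold wavelength is when the photon energy equals the work function:
hc/λ₀ = φ

Solving for λ₀:
λ₀ = hc/φ = (6.626×10⁻³⁴ J·s)(3×10⁸ m/s) / (3.32 eV × 1.602×10⁻¹⁹ J/eV)
λ₀ = 373.45 nm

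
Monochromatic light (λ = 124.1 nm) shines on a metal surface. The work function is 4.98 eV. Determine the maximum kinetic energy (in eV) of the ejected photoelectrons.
5.0107 eV

Using Einstein's photoelectric equation: KE_max = hf - φ = hc/λ - φ

First, calculate the photon energy:
E_photon = hc/λ = (6.626×10⁻³⁴ J·s)(3×10⁸ m/s) / (124.1×10⁻⁹ m)
E_photon = 9.9907 eV

Then, the maximum kinetic energy:
KE_max = E_photon - φ = 9.9907 eV - 4.98 eV = 5.0107 eV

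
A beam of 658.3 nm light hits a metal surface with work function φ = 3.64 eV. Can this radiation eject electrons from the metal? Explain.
No

For photoemission, the photon energy must exceed the work function.

Photon energy: E = hc/λ = 1.8834 eV
Work function: φ = 3.64 eV

Since E_photon (1.8834 eV) < φ (3.64 eV), photoemission will NOT occur.
The threshold wavelength is λ₀ = hc/φ = 340.6 nm.
Since 658.3 nm > 340.6 nm, the photons lack sufficient energy.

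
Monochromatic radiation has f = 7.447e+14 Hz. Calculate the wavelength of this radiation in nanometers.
402.57 nm

Using the wave equation: c = fλ

Solving for wavelength:
λ = c/f = (3×10⁸ m/s) / (7.447e+14 Hz)
λ = 402.57 nm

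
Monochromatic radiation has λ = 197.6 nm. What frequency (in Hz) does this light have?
1.5172e+15 Hz

Using the wave equation: c = fλ

Solving for frequency:
f = c/λ = (3×10⁸ m/s) / (197.6×10⁻⁹ m)
f = 1.5172e+15 Hz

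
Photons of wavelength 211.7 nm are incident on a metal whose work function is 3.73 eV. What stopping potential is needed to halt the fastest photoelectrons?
2.1266 V

The stopping potential V_s satisfies: eV_s = KE_max

First, find KE_max using Einstein's equation:
E_photon = hc/λ = 5.8566 eV
KE_max = E_photon - φ = 5.8566 - 3.73 = 2.1266 eV

Since eV_s = KE_max:
V_s = KE_max/e = 2.1266 V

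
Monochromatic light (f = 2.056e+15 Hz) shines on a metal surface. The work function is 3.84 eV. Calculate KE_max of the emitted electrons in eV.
4.6629 eV

Using Einstein's photoelectric equation: KE_max = hf - φ

First, calculate the photon energy:
E_photon = hf = (6.626×10⁻³⁴ J·s)(2.056e+15 Hz)
E_photon = 8.5029 eV

Then, the maximum kinetic energy:
KE_max = E_photon - φ = 8.5029 eV - 3.84 eV = 4.6629 eV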